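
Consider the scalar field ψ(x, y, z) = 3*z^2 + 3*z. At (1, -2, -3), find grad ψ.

(0, 0, -15)

∂ψ/∂x = 0
∂ψ/∂y = 0
∂ψ/∂z = 6*z + 3
∇ψ = (0, 0, 6*z + 3)
At (1, -2, -3): (0, 0, -15).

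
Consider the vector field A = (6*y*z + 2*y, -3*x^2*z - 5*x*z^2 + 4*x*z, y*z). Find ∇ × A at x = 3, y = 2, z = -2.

(-47, 12, 18)

(∇×A)₁ = ∂A₃/∂y − ∂A₂/∂z = 3*x^2 + 10*x*z - 4*x + z
(∇×A)₂ = ∂A₁/∂z − ∂A₃/∂x = 6*y
(∇×A)₃ = ∂A₂/∂x − ∂A₁/∂y = -6*x*z - 5*z^2 - 2*z - 2
∇×A = (3*x^2 + 10*x*z - 4*x + z, 6*y, -6*x*z - 5*z^2 - 2*z - 2)
At (3, 2, -2): (-47, 12, 18).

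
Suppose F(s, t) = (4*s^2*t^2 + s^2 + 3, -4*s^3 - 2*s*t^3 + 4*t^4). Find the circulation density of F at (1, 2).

-44

∂F₂/∂s = -12*s^2 - 2*t^3
∂F₁/∂t = 8*s^2*t
Scalar curl = -8*s^2*t - 12*s^2 - 2*t^3
At (1, 2): -44.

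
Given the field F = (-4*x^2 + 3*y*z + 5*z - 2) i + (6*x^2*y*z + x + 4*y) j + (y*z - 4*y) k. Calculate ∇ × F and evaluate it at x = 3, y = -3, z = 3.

(∇×F)₁ = ∂F₃/∂y − ∂F₂/∂z = -6*x^2*y + z - 4
(∇×F)₂ = ∂F₁/∂z − ∂F₃/∂x = 3*y + 5
(∇×F)₃ = ∂F₂/∂x − ∂F₁/∂y = 12*x*y*z - 3*z + 1
∇×F = (-6*x^2*y + z - 4, 3*y + 5, 12*x*y*z - 3*z + 1)
At (3, -3, 3): (161, -4, -332).

(161, -4, -332)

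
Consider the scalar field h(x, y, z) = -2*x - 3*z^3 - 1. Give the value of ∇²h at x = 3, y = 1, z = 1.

∂²h/∂x² = 0
∂²h/∂y² = 0
∂²h/∂z² = -18*z
∇²h = -18*z
At (3, 1, 1): -18.

-18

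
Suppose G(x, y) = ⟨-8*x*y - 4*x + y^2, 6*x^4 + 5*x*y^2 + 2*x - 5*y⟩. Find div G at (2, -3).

-45

∂G₁/∂x = -8*y - 4
∂G₂/∂y = 10*x*y - 5
∇·G = 10*x*y - 8*y - 9
At (2, -3): -45.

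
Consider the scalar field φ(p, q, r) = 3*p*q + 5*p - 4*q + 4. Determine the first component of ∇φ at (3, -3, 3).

(∇φ)_1 = ∂φ/∂p = 3*q + 5
At (3, -3, 3): -4.

-4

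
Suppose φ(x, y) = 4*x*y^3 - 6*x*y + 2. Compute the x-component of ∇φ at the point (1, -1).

2

(∇φ)_1 = ∂φ/∂x = 4*y^3 - 6*y
At (1, -1): 2.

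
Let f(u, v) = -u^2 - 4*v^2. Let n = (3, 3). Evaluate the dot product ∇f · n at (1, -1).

18

∂f/∂u = -2*u
∂f/∂v = -8*v
∇f at (1, -1) = (-2, 8)
∇f · n = (-2)(3) + (8)(3) = 18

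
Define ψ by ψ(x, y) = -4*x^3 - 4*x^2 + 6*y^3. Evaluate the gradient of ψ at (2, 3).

(-64, 162)

∂ψ/∂x = -12*x^2 - 8*x
∂ψ/∂y = 18*y^2
∇ψ = (-12*x^2 - 8*x, 18*y^2)
At (2, 3): (-64, 162).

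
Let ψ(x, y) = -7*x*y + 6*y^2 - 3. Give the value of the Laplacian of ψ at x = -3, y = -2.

∂²ψ/∂x² = 0
∂²ψ/∂y² = 12
∇²ψ = 12
At (-3, -2): 12.

12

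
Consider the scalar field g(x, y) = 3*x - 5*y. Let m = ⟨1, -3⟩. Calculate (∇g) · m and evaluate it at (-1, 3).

∂g/∂x = 3
∂g/∂y = -5
∇g at (-1, 3) = (3, -5)
∇g · m = (3)(1) + (-5)(-3) = 18

18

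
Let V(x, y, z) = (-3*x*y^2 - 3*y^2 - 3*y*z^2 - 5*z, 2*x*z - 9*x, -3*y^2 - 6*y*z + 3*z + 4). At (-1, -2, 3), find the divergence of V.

3

∂V₁/∂x = -3*y^2
∂V₂/∂y = 0
∂V₃/∂z = -6*y + 3
∇·V = -3*y^2 - 6*y + 3
At (-1, -2, 3): 3.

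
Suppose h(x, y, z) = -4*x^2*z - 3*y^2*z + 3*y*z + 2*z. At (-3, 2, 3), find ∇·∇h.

∂²h/∂x² = -8*z
∂²h/∂y² = -6*z
∂²h/∂z² = 0
∇²h = -14*z
At (-3, 2, 3): -42.

-42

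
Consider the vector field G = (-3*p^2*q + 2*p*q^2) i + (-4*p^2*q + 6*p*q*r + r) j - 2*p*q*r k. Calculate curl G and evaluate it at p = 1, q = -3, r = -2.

(21, 12, 75)

(∇×G)₁ = ∂G₃/∂q − ∂G₂/∂r = -6*p*q - 2*p*r - 1
(∇×G)₂ = ∂G₁/∂r − ∂G₃/∂p = 2*q*r
(∇×G)₃ = ∂G₂/∂p − ∂G₁/∂q = 3*p^2 - 12*p*q + 6*q*r
∇×G = (-6*p*q - 2*p*r - 1, 2*q*r, 3*p^2 - 12*p*q + 6*q*r)
At (1, -3, -2): (21, 12, 75).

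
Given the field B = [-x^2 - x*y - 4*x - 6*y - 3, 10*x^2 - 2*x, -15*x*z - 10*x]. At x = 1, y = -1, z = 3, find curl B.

(∇×B)₁ = ∂B₃/∂y − ∂B₂/∂z = 0
(∇×B)₂ = ∂B₁/∂z − ∂B₃/∂x = 15*z + 10
(∇×B)₃ = ∂B₂/∂x − ∂B₁/∂y = 21*x + 4
∇×B = (0, 15*z + 10, 21*x + 4)
At (1, -1, 3): (0, 55, 25).

(0, 55, 25)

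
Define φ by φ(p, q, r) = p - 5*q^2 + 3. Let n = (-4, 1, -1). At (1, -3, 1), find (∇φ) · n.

∂φ/∂p = 1
∂φ/∂q = -10*q
∂φ/∂r = 0
∇φ at (1, -3, 1) = (1, 30, 0)
∇φ · n = (1)(-4) + (30)(1) + (0)(-1) = 26

26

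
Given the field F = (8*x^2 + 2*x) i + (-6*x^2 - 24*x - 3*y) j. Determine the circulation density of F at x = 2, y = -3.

∂F₂/∂x = -12*x - 24
∂F₁/∂y = 0
Scalar curl = -12*x - 24
At (2, -3): -48.

-48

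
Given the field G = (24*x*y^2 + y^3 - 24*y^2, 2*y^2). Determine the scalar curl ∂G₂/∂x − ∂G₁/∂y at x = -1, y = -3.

-315

∂G₂/∂x = 0
∂G₁/∂y = 48*x*y + 3*y^2 - 48*y
Scalar curl = -48*x*y - 3*y^2 + 48*y
At (-1, -3): -315.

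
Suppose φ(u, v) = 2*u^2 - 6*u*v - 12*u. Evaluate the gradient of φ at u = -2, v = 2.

(-32, 12)

∂φ/∂u = 4*u - 6*v - 12
∂φ/∂v = -6*u
∇φ = (4*u - 6*v - 12, -6*u)
At (-2, 2): (-32, 12).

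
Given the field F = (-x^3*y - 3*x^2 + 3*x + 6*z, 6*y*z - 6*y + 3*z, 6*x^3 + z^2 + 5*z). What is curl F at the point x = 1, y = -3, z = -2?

(∇×F)₁ = ∂F₃/∂y − ∂F₂/∂z = -6*y - 3
(∇×F)₂ = ∂F₁/∂z − ∂F₃/∂x = -18*x^2 + 6
(∇×F)₃ = ∂F₂/∂x − ∂F₁/∂y = x^3
∇×F = (-6*y - 3, -18*x^2 + 6, x^3)
At (1, -3, -2): (15, -12, 1).

(15, -12, 1)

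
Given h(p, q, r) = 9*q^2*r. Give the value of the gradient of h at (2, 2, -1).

(0, -36, 36)

∂h/∂p = 0
∂h/∂q = 18*q*r
∂h/∂r = 9*q^2
∇h = (0, 18*q*r, 9*q^2)
At (2, 2, -1): (0, -36, 36).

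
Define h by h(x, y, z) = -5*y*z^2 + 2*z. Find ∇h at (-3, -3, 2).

(0, -20, 62)

∂h/∂x = 0
∂h/∂y = -5*z^2
∂h/∂z = -10*y*z + 2
∇h = (0, -5*z^2, -10*y*z + 2)
At (-3, -3, 2): (0, -20, 62).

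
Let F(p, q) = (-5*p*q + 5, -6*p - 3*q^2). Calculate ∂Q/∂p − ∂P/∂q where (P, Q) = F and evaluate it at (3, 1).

9

∂F₂/∂p = -6
∂F₁/∂q = -5*p
Scalar curl = 5*p - 6
At (3, 1): 9.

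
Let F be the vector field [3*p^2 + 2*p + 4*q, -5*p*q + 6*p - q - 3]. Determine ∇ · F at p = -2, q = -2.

∂F₁/∂p = 6*p + 2
∂F₂/∂q = -5*p - 1
∇·F = p + 1
At (-2, -2): -1.

-1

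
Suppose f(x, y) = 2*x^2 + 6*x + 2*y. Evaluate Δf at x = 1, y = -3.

4

∂²f/∂x² = 4
∂²f/∂y² = 0
∇²f = 4
At (1, -3): 4.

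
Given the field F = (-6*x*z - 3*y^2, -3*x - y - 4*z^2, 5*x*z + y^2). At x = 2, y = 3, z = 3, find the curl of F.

(30, -27, 15)

(∇×F)₁ = ∂F₃/∂y − ∂F₂/∂z = 2*y + 8*z
(∇×F)₂ = ∂F₁/∂z − ∂F₃/∂x = -6*x - 5*z
(∇×F)₃ = ∂F₂/∂x − ∂F₁/∂y = 6*y - 3
∇×F = (2*y + 8*z, -6*x - 5*z, 6*y - 3)
At (2, 3, 3): (30, -27, 15).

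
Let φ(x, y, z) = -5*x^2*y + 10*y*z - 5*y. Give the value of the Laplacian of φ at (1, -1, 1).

∂²φ/∂x² = -10*y
∂²φ/∂y² = 0
∂²φ/∂z² = 0
∇²φ = -10*y
At (1, -1, 1): 10.

10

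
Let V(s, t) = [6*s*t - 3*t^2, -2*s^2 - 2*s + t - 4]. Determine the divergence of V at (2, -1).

-5

∂V₁/∂s = 6*t
∂V₂/∂t = 1
∇·V = 6*t + 1
At (2, -1): -5.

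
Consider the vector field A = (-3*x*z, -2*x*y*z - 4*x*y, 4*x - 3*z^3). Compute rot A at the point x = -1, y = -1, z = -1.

(2, -1, 2)

(∇×A)₁ = ∂A₃/∂y − ∂A₂/∂z = 2*x*y
(∇×A)₂ = ∂A₁/∂z − ∂A₃/∂x = -3*x - 4
(∇×A)₃ = ∂A₂/∂x − ∂A₁/∂y = -2*y*z - 4*y
∇×A = (2*x*y, -3*x - 4, -2*y*z - 4*y)
At (-1, -1, -1): (2, -1, 2).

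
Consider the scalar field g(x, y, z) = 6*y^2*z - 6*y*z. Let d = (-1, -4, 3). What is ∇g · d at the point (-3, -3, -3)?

∂g/∂x = 0
∂g/∂y = 12*y*z - 6*z
∂g/∂z = 6*y^2 - 6*y
∇g at (-3, -3, -3) = (0, 126, 72)
∇g · d = (0)(-1) + (126)(-4) + (72)(3) = -288

-288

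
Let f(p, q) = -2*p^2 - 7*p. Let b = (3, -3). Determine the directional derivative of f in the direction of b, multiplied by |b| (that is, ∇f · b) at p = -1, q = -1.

-9

∂f/∂p = -4*p - 7
∂f/∂q = 0
∇f at (-1, -1) = (-3, 0)
∇f · b = (-3)(3) + (0)(-3) = -9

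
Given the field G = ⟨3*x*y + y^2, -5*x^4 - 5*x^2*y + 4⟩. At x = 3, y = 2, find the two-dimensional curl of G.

∂G₂/∂x = -20*x^3 - 10*x*y
∂G₁/∂y = 3*x + 2*y
Scalar curl = -20*x^3 - 10*x*y - 3*x - 2*y
At (3, 2): -613.

-613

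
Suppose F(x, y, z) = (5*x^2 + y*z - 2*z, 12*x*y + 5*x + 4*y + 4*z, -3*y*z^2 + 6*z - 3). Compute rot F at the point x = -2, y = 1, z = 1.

(∇×F)₁ = ∂F₃/∂y − ∂F₂/∂z = -3*z^2 - 4
(∇×F)₂ = ∂F₁/∂z − ∂F₃/∂x = y - 2
(∇×F)₃ = ∂F₂/∂x − ∂F₁/∂y = 12*y - z + 5
∇×F = (-3*z^2 - 4, y - 2, 12*y - z + 5)
At (-2, 1, 1): (-7, -1, 16).

(-7, -1, 16)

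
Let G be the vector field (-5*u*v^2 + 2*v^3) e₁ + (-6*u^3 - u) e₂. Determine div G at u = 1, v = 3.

∂G₁/∂u = -5*v^2
∂G₂/∂v = 0
∇·G = -5*v^2
At (1, 3): -45.

-45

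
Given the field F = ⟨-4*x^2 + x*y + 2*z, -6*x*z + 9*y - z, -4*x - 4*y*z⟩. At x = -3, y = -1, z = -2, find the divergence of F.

36

∂F₁/∂x = -8*x + y
∂F₂/∂y = 9
∂F₃/∂z = -4*y
∇·F = -8*x - 3*y + 9
At (-3, -1, -2): 36.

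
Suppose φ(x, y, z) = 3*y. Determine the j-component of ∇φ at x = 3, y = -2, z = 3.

3

(∇φ)_2 = ∂φ/∂y = 3
At (3, -2, 3): 3.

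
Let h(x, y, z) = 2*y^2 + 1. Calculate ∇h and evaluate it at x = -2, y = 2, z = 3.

∂h/∂x = 0
∂h/∂y = 4*y
∂h/∂z = 0
∇h = (0, 4*y, 0)
At (-2, 2, 3): (0, 8, 0).

(0, 8, 0)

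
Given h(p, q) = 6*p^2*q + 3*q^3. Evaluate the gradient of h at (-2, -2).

∂h/∂p = 12*p*q
∂h/∂q = 6*p^2 + 9*q^2
∇h = (12*p*q, 6*p^2 + 9*q^2)
At (-2, -2): (48, 60).

(48, 60)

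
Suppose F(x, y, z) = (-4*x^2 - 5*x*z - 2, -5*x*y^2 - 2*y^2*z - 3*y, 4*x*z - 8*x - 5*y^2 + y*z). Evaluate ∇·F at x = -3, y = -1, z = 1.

-23

∂F₁/∂x = -8*x - 5*z
∂F₂/∂y = -10*x*y - 4*y*z - 3
∂F₃/∂z = 4*x + y
∇·F = -10*x*y - 4*x - 4*y*z + y - 5*z - 3
At (-3, -1, 1): -23.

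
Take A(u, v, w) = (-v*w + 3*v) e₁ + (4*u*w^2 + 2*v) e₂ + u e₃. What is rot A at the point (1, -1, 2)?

(-16, 0, 15)

(∇×A)₁ = ∂A₃/∂v − ∂A₂/∂w = -8*u*w
(∇×A)₂ = ∂A₁/∂w − ∂A₃/∂u = -v - 1
(∇×A)₃ = ∂A₂/∂u − ∂A₁/∂v = 4*w^2 + w - 3
∇×A = (-8*u*w, -v - 1, 4*w^2 + w - 3)
At (1, -1, 2): (-16, 0, 15).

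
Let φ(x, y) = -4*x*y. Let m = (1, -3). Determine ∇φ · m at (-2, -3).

∂φ/∂x = -4*y
∂φ/∂y = -4*x
∇φ at (-2, -3) = (12, 8)
∇φ · m = (12)(1) + (8)(-3) = -12

-12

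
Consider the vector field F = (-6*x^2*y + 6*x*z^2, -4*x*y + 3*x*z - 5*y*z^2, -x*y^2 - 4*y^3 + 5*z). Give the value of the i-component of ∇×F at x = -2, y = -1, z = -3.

20

(∇×F)_1 = ∂F₃/∂y − ∂F₂/∂z
= -2*x*y - 12*y^2 − (3*x - 10*y*z)
= -2*x*y - 3*x - 12*y^2 + 10*y*z
At (-2, -1, -3): 20.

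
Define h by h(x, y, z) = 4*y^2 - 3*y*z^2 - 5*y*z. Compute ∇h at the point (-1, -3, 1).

(0, -32, 33)

∂h/∂x = 0
∂h/∂y = 8*y - 3*z^2 - 5*z
∂h/∂z = -6*y*z - 5*y
∇h = (0, 8*y - 3*z^2 - 5*z, -6*y*z - 5*y)
At (-1, -3, 1): (0, -32, 33).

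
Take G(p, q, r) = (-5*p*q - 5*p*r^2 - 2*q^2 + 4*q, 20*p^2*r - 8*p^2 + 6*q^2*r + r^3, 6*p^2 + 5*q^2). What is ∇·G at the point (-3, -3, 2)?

-77

∂G₁/∂p = -5*q - 5*r^2
∂G₂/∂q = 12*q*r
∂G₃/∂r = 0
∇·G = 12*q*r - 5*q - 5*r^2
At (-3, -3, 2): -77.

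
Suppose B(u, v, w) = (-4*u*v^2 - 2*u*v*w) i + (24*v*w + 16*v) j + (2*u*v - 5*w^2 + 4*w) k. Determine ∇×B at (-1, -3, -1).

(∇×B)₁ = ∂B₃/∂v − ∂B₂/∂w = 2*u - 24*v
(∇×B)₂ = ∂B₁/∂w − ∂B₃/∂u = -2*u*v - 2*v
(∇×B)₃ = ∂B₂/∂u − ∂B₁/∂v = 8*u*v + 2*u*w
∇×B = (2*u - 24*v, -2*u*v - 2*v, 8*u*v + 2*u*w)
At (-1, -3, -1): (70, 0, 26).

(70, 0, 26)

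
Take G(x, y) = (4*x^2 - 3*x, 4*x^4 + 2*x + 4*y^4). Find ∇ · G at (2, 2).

∂G₁/∂x = 8*x - 3
∂G₂/∂y = 16*y^3
∇·G = 8*x + 16*y^3 - 3
At (2, 2): 141.

141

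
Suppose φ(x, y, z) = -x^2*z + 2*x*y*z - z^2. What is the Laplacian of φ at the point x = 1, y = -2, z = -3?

4

∂²φ/∂x² = -2*z
∂²φ/∂y² = 0
∂²φ/∂z² = -2
∇²φ = -2*z - 2
At (1, -2, -3): 4.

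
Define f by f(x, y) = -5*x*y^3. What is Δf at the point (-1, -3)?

∂²f/∂x² = 0
∂²f/∂y² = -30*x*y
∇²f = -30*x*y
At (-1, -3): -90.

-90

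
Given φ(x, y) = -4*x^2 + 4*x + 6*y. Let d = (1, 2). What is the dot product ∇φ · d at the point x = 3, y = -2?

-8

∂φ/∂x = -8*x + 4
∂φ/∂y = 6
∇φ at (3, -2) = (-20, 6)
∇φ · d = (-20)(1) + (6)(2) = -8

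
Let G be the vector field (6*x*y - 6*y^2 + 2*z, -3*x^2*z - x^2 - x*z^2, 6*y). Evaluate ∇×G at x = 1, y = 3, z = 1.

(∇×G)₁ = ∂G₃/∂y − ∂G₂/∂z = 3*x^2 + 2*x*z + 6
(∇×G)₂ = ∂G₁/∂z − ∂G₃/∂x = 2
(∇×G)₃ = ∂G₂/∂x − ∂G₁/∂y = -6*x*z - 8*x + 12*y - z^2
∇×G = (3*x^2 + 2*x*z + 6, 2, -6*x*z - 8*x + 12*y - z^2)
At (1, 3, 1): (11, 2, 21).

(11, 2, 21)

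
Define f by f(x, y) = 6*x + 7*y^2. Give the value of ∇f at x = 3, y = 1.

∂f/∂x = 6
∂f/∂y = 14*y
∇f = (6, 14*y)
At (3, 1): (6, 14).

(6, 14)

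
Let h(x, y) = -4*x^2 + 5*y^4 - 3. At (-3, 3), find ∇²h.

∂²h/∂x² = -8
∂²h/∂y² = 60*y^2
∇²h = 60*y^2 - 8
At (-3, 3): 532.

532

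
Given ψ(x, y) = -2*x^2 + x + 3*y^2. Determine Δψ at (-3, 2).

∂²ψ/∂x² = -4
∂²ψ/∂y² = 6
∇²ψ = 2
At (-3, 2): 2.

2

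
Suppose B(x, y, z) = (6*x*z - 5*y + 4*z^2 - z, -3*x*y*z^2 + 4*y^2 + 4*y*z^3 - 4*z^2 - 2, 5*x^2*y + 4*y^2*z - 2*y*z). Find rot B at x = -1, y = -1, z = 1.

(21, -9, 8)

(∇×B)₁ = ∂B₃/∂y − ∂B₂/∂z = 5*x^2 + 6*x*y*z - 12*y*z^2 + 8*y*z + 6*z
(∇×B)₂ = ∂B₁/∂z − ∂B₃/∂x = -10*x*y + 6*x + 8*z - 1
(∇×B)₃ = ∂B₂/∂x − ∂B₁/∂y = -3*y*z^2 + 5
∇×B = (5*x^2 + 6*x*y*z - 12*y*z^2 + 8*y*z + 6*z, -10*x*y + 6*x + 8*z - 1, -3*y*z^2 + 5)
At (-1, -1, 1): (21, -9, 8).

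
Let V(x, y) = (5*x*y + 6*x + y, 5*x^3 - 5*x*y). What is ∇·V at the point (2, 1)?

∂V₁/∂x = 5*y + 6
∂V₂/∂y = -5*x
∇·V = -5*x + 5*y + 6
At (2, 1): 1.

1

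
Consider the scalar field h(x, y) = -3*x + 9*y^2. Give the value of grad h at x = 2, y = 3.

(-3, 54)

∂h/∂x = -3
∂h/∂y = 18*y
∇h = (-3, 18*y)
At (2, 3): (-3, 54).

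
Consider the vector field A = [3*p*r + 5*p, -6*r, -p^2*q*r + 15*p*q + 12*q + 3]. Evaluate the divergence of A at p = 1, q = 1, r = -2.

-2

∂A₁/∂p = 3*r + 5
∂A₂/∂q = 0
∂A₃/∂r = -p^2*q
∇·A = -p^2*q + 3*r + 5
At (1, 1, -2): -2.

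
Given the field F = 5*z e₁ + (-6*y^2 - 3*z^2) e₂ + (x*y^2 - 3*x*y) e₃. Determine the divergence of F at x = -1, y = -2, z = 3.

∂F₁/∂x = 0
∂F₂/∂y = -12*y
∂F₃/∂z = 0
∇·F = -12*y
At (-1, -2, 3): 24.

24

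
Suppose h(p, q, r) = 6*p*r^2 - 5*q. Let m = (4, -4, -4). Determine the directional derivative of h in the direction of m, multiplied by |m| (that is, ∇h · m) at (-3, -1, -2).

∂h/∂p = 6*r^2
∂h/∂q = -5
∂h/∂r = 12*p*r
∇h at (-3, -1, -2) = (24, -5, 72)
∇h · m = (24)(4) + (-5)(-4) + (72)(-4) = -172

-172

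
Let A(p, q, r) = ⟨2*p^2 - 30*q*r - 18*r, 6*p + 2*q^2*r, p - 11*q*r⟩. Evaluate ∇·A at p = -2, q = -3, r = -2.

∂A₁/∂p = 4*p
∂A₂/∂q = 4*q*r
∂A₃/∂r = -11*q
∇·A = 4*p + 4*q*r - 11*q
At (-2, -3, -2): 49.

49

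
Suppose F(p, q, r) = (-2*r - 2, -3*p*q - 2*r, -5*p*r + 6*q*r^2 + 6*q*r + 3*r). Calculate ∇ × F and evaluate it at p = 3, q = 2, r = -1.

(2, -7, -6)

(∇×F)₁ = ∂F₃/∂q − ∂F₂/∂r = 6*r^2 + 6*r + 2
(∇×F)₂ = ∂F₁/∂r − ∂F₃/∂p = 5*r - 2
(∇×F)₃ = ∂F₂/∂p − ∂F₁/∂q = -3*q
∇×F = (6*r^2 + 6*r + 2, 5*r - 2, -3*q)
At (3, 2, -1): (2, -7, -6).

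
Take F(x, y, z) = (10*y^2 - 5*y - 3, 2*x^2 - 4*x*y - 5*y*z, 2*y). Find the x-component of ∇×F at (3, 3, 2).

17

(∇×F)_1 = ∂F₃/∂y − ∂F₂/∂z
= 2 − (-5*y)
= 5*y + 2
At (3, 3, 2): 17.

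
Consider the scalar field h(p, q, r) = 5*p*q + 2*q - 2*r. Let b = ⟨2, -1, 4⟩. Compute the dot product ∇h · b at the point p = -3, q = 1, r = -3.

15

∂h/∂p = 5*q
∂h/∂q = 5*p + 2
∂h/∂r = -2
∇h at (-3, 1, -3) = (5, -13, -2)
∇h · b = (5)(2) + (-13)(-1) + (-2)(4) = 15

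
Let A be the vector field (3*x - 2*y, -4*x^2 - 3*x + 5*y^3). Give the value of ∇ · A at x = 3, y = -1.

∂A₁/∂x = 3
∂A₂/∂y = 15*y^2
∇·A = 15*y^2 + 3
At (3, -1): 18.

18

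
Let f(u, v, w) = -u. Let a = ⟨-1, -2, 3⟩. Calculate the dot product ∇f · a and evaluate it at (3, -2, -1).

1

∂f/∂u = -1
∂f/∂v = 0
∂f/∂w = 0
∇f at (3, -2, -1) = (-1, 0, 0)
∇f · a = (-1)(-1) + (0)(-2) + (0)(3) = 1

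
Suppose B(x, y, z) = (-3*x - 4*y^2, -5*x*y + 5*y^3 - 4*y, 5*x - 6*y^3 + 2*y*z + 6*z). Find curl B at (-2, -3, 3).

(-156, -5, -9)

(∇×B)₁ = ∂B₃/∂y − ∂B₂/∂z = -18*y^2 + 2*z
(∇×B)₂ = ∂B₁/∂z − ∂B₃/∂x = -5
(∇×B)₃ = ∂B₂/∂x − ∂B₁/∂y = 3*y
∇×B = (-18*y^2 + 2*z, -5, 3*y)
At (-2, -3, 3): (-156, -5, -9).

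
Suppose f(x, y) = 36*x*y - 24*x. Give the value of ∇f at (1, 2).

∂f/∂x = 36*y - 24
∂f/∂y = 36*x
∇f = (36*y - 24, 36*x)
At (1, 2): (48, 36).

(48, 36)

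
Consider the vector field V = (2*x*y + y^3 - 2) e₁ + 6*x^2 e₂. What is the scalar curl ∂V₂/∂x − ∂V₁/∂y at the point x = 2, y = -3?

-7

∂V₂/∂x = 12*x
∂V₁/∂y = 2*x + 3*y^2
Scalar curl = 10*x - 3*y^2
At (2, -3): -7.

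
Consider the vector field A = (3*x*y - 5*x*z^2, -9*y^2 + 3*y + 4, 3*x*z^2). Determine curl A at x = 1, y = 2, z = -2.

(0, 8, -3)

(∇×A)₁ = ∂A₃/∂y − ∂A₂/∂z = 0
(∇×A)₂ = ∂A₁/∂z − ∂A₃/∂x = -10*x*z - 3*z^2
(∇×A)₃ = ∂A₂/∂x − ∂A₁/∂y = -3*x
∇×A = (0, -10*x*z - 3*z^2, -3*x)
At (1, 2, -2): (0, 8, -3).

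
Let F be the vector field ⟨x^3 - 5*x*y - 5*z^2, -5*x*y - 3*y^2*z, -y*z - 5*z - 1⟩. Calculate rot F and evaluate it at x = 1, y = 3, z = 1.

(∇×F)₁ = ∂F₃/∂y − ∂F₂/∂z = 3*y^2 - z
(∇×F)₂ = ∂F₁/∂z − ∂F₃/∂x = -10*z
(∇×F)₃ = ∂F₂/∂x − ∂F₁/∂y = 5*x - 5*y
∇×F = (3*y^2 - z, -10*z, 5*x - 5*y)
At (1, 3, 1): (26, -10, -10).

(26, -10, -10)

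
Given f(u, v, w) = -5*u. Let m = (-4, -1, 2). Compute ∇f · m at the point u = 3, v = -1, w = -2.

20

∂f/∂u = -5
∂f/∂v = 0
∂f/∂w = 0
∇f at (3, -1, -2) = (-5, 0, 0)
∇f · m = (-5)(-4) + (0)(-1) + (0)(2) = 20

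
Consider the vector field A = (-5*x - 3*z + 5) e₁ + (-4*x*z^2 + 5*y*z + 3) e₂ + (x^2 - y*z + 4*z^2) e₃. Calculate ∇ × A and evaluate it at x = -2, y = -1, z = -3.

(∇×A)₁ = ∂A₃/∂y − ∂A₂/∂z = 8*x*z - 5*y - z
(∇×A)₂ = ∂A₁/∂z − ∂A₃/∂x = -2*x - 3
(∇×A)₃ = ∂A₂/∂x − ∂A₁/∂y = -4*z^2
∇×A = (8*x*z - 5*y - z, -2*x - 3, -4*z^2)
At (-2, -1, -3): (56, 1, -36).

(56, 1, -36)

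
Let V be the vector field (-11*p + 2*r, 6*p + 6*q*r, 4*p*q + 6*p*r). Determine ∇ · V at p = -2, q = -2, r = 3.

-5

∂V₁/∂p = -11
∂V₂/∂q = 6*r
∂V₃/∂r = 6*p
∇·V = 6*p + 6*r - 11
At (-2, -2, 3): -5.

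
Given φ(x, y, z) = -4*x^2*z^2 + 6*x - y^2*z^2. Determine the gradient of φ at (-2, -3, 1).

(22, 6, -50)

∂φ/∂x = -8*x*z^2 + 6
∂φ/∂y = -2*y*z^2
∂φ/∂z = -8*x^2*z - 2*y^2*z
∇φ = (-8*x*z^2 + 6, -2*y*z^2, -8*x^2*z - 2*y^2*z)
At (-2, -3, 1): (22, 6, -50).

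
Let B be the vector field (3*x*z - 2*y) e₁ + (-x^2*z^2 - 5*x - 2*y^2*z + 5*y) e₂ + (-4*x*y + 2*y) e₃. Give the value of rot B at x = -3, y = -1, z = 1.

(∇×B)₁ = ∂B₃/∂y − ∂B₂/∂z = 2*x^2*z - 4*x + 2*y^2 + 2
(∇×B)₂ = ∂B₁/∂z − ∂B₃/∂x = 3*x + 4*y
(∇×B)₃ = ∂B₂/∂x − ∂B₁/∂y = -2*x*z^2 - 3
∇×B = (2*x^2*z - 4*x + 2*y^2 + 2, 3*x + 4*y, -2*x*z^2 - 3)
At (-3, -1, 1): (34, -13, 3).

(34, -13, 3)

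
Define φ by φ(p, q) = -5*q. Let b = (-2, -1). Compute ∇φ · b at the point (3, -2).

∂φ/∂p = 0
∂φ/∂q = -5
∇φ at (3, -2) = (0, -5)
∇φ · b = (0)(-2) + (-5)(-1) = 5

5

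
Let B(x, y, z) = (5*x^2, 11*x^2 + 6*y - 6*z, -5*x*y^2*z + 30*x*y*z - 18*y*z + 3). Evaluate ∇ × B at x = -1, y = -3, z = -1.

(∇×B)₁ = ∂B₃/∂y − ∂B₂/∂z = -10*x*y*z + 30*x*z - 18*z + 6
(∇×B)₂ = ∂B₁/∂z − ∂B₃/∂x = 5*y^2*z - 30*y*z
(∇×B)₃ = ∂B₂/∂x − ∂B₁/∂y = 22*x
∇×B = (-10*x*y*z + 30*x*z - 18*z + 6, 5*y^2*z - 30*y*z, 22*x)
At (-1, -3, -1): (84, -135, -22).

(84, -135, -22)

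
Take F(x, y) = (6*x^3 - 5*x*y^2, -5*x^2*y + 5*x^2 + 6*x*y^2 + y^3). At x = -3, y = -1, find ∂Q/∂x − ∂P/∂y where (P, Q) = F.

∂F₂/∂x = -10*x*y + 10*x + 6*y^2
∂F₁/∂y = -10*x*y
Scalar curl = 10*x + 6*y^2
At (-3, -1): -24.

-24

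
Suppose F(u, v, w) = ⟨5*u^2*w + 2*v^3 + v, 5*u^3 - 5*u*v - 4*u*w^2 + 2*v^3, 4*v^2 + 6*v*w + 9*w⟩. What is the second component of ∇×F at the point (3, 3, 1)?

(∇×F)_2 = ∂F₁/∂w − ∂F₃/∂u
= 5*u^2 − (0)
= 5*u^2
At (3, 3, 1): 45.

45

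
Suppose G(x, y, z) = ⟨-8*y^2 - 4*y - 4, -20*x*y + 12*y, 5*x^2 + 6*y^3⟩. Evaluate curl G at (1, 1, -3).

(∇×G)₁ = ∂G₃/∂y − ∂G₂/∂z = 18*y^2
(∇×G)₂ = ∂G₁/∂z − ∂G₃/∂x = -10*x
(∇×G)₃ = ∂G₂/∂x − ∂G₁/∂y = -4*y + 4
∇×G = (18*y^2, -10*x, -4*y + 4)
At (1, 1, -3): (18, -10, 0).

(18, -10, 0)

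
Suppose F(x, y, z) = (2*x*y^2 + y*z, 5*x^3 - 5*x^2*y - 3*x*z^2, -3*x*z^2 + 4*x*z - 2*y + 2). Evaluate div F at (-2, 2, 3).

16

∂F₁/∂x = 2*y^2
∂F₂/∂y = -5*x^2
∂F₃/∂z = -6*x*z + 4*x
∇·F = -5*x^2 - 6*x*z + 4*x + 2*y^2
At (-2, 2, 3): 16.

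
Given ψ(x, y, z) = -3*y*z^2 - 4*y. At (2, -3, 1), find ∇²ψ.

18

∂²ψ/∂x² = 0
∂²ψ/∂y² = 0
∂²ψ/∂z² = -6*y
∇²ψ = -6*y
At (2, -3, 1): 18.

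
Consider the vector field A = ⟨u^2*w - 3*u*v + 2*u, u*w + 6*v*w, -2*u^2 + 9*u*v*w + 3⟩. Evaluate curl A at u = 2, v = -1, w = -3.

(∇×A)₁ = ∂A₃/∂v − ∂A₂/∂w = 9*u*w - u - 6*v
(∇×A)₂ = ∂A₁/∂w − ∂A₃/∂u = u^2 + 4*u - 9*v*w
(∇×A)₃ = ∂A₂/∂u − ∂A₁/∂v = 3*u + w
∇×A = (9*u*w - u - 6*v, u^2 + 4*u - 9*v*w, 3*u + w)
At (2, -1, -3): (-50, -15, 3).

(-50, -15, 3)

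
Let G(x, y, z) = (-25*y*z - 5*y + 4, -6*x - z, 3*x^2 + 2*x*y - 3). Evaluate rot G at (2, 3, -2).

(∇×G)₁ = ∂G₃/∂y − ∂G₂/∂z = 2*x + 1
(∇×G)₂ = ∂G₁/∂z − ∂G₃/∂x = -6*x - 27*y
(∇×G)₃ = ∂G₂/∂x − ∂G₁/∂y = 25*z - 1
∇×G = (2*x + 1, -6*x - 27*y, 25*z - 1)
At (2, 3, -2): (5, -93, -51).

(5, -93, -51)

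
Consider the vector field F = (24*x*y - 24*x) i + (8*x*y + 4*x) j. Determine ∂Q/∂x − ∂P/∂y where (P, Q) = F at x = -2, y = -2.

36

∂F₂/∂x = 8*y + 4
∂F₁/∂y = 24*x
Scalar curl = -24*x + 8*y + 4
At (-2, -2): 36.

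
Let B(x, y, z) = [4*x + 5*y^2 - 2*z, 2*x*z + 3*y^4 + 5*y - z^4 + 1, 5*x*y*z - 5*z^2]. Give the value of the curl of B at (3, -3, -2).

(-68, -32, 26)

(∇×B)₁ = ∂B₃/∂y − ∂B₂/∂z = 5*x*z - 2*x + 4*z^3
(∇×B)₂ = ∂B₁/∂z − ∂B₃/∂x = -5*y*z - 2
(∇×B)₃ = ∂B₂/∂x − ∂B₁/∂y = -10*y + 2*z
∇×B = (5*x*z - 2*x + 4*z^3, -5*y*z - 2, -10*y + 2*z)
At (3, -3, -2): (-68, -32, 26).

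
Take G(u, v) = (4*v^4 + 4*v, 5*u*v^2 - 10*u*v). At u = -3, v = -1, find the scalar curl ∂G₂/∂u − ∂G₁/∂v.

27

∂G₂/∂u = 5*v^2 - 10*v
∂G₁/∂v = 16*v^3 + 4
Scalar curl = -16*v^3 + 5*v^2 - 10*v - 4
At (-3, -1): 27.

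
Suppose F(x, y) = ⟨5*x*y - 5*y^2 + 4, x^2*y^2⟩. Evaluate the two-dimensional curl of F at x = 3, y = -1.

-19

∂F₂/∂x = 2*x*y^2
∂F₁/∂y = 5*x - 10*y
Scalar curl = 2*x*y^2 - 5*x + 10*y
At (3, -1): -19.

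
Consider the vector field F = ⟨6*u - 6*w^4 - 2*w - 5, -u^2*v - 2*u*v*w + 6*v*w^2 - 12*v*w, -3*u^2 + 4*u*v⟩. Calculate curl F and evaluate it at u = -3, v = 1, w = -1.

(6, 0, 8)

(∇×F)₁ = ∂F₃/∂v − ∂F₂/∂w = 2*u*v + 4*u - 12*v*w + 12*v
(∇×F)₂ = ∂F₁/∂w − ∂F₃/∂u = 6*u - 4*v - 24*w^3 - 2
(∇×F)₃ = ∂F₂/∂u − ∂F₁/∂v = -2*u*v - 2*v*w
∇×F = (2*u*v + 4*u - 12*v*w + 12*v, 6*u - 4*v - 24*w^3 - 2, -2*u*v - 2*v*w)
At (-3, 1, -1): (6, 0, 8).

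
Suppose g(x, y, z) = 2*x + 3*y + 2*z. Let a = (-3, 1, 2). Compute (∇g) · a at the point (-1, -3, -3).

1

∂g/∂x = 2
∂g/∂y = 3
∂g/∂z = 2
∇g at (-1, -3, -3) = (2, 3, 2)
∇g · a = (2)(-3) + (3)(1) + (2)(2) = 1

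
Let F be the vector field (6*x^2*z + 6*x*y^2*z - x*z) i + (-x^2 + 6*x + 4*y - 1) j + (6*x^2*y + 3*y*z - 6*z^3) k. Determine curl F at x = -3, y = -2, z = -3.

(∇×F)₁ = ∂F₃/∂y − ∂F₂/∂z = 6*x^2 + 3*z
(∇×F)₂ = ∂F₁/∂z − ∂F₃/∂x = 6*x^2 + 6*x*y^2 - 12*x*y - x
(∇×F)₃ = ∂F₂/∂x − ∂F₁/∂y = -12*x*y*z - 2*x + 6
∇×F = (6*x^2 + 3*z, 6*x^2 + 6*x*y^2 - 12*x*y - x, -12*x*y*z - 2*x + 6)
At (-3, -2, -3): (45, -87, 228).

(45, -87, 228)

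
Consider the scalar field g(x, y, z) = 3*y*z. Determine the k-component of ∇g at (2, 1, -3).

(∇g)_3 = ∂g/∂z = 3*y
At (2, 1, -3): 3.

3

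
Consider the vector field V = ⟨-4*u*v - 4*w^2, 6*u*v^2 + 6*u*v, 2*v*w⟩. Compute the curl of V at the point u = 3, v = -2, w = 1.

(2, -8, 24)

(∇×V)₁ = ∂V₃/∂v − ∂V₂/∂w = 2*w
(∇×V)₂ = ∂V₁/∂w − ∂V₃/∂u = -8*w
(∇×V)₃ = ∂V₂/∂u − ∂V₁/∂v = 4*u + 6*v^2 + 6*v
∇×V = (2*w, -8*w, 4*u + 6*v^2 + 6*v)
At (3, -2, 1): (2, -8, 24).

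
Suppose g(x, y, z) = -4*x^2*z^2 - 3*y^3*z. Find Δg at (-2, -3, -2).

-172

∂²g/∂x² = -8*z^2
∂²g/∂y² = -18*y*z
∂²g/∂z² = -8*x^2
∇²g = -8*x^2 - 18*y*z - 8*z^2
At (-2, -3, -2): -172.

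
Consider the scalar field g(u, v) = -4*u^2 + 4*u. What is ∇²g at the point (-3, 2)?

-8

∂²g/∂u² = -8
∂²g/∂v² = 0
∇²g = -8
At (-3, 2): -8.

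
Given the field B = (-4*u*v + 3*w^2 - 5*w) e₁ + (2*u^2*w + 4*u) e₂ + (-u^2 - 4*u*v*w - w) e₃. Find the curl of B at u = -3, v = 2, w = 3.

(∇×B)₁ = ∂B₃/∂v − ∂B₂/∂w = -2*u^2 - 4*u*w
(∇×B)₂ = ∂B₁/∂w − ∂B₃/∂u = 2*u + 4*v*w + 6*w - 5
(∇×B)₃ = ∂B₂/∂u − ∂B₁/∂v = 4*u*w + 4*u + 4
∇×B = (-2*u^2 - 4*u*w, 2*u + 4*v*w + 6*w - 5, 4*u*w + 4*u + 4)
At (-3, 2, 3): (18, 31, -44).

(18, 31, -44)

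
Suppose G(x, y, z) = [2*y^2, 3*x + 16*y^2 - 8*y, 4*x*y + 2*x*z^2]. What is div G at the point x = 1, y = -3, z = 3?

-92

∂G₁/∂x = 0
∂G₂/∂y = 32*y - 8
∂G₃/∂z = 4*x*z
∇·G = 4*x*z + 32*y - 8
At (1, -3, 3): -92.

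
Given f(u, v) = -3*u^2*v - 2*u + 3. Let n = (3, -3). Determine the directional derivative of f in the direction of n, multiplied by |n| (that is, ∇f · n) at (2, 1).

-6

∂f/∂u = -6*u*v - 2
∂f/∂v = -3*u^2
∇f at (2, 1) = (-14, -12)
∇f · n = (-14)(3) + (-12)(-3) = -6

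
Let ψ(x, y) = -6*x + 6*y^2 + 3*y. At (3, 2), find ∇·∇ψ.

12

∂²ψ/∂x² = 0
∂²ψ/∂y² = 12
∇²ψ = 12
At (3, 2): 12.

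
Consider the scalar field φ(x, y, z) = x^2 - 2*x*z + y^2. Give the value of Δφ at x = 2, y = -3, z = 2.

∂²φ/∂x² = 2
∂²φ/∂y² = 2
∂²φ/∂z² = 0
∇²φ = 4
At (2, -3, 2): 4.

4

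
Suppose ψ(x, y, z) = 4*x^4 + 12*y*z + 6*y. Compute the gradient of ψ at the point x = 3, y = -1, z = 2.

(432, 30, -12)

∂ψ/∂x = 16*x^3
∂ψ/∂y = 12*z + 6
∂ψ/∂z = 12*y
∇ψ = (16*x^3, 12*z + 6, 12*y)
At (3, -1, 2): (432, 30, -12).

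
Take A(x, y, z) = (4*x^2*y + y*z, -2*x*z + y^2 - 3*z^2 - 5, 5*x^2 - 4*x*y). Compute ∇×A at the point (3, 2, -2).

(∇×A)₁ = ∂A₃/∂y − ∂A₂/∂z = -2*x + 6*z
(∇×A)₂ = ∂A₁/∂z − ∂A₃/∂x = -10*x + 5*y
(∇×A)₃ = ∂A₂/∂x − ∂A₁/∂y = -4*x^2 - 3*z
∇×A = (-2*x + 6*z, -10*x + 5*y, -4*x^2 - 3*z)
At (3, 2, -2): (-18, -20, -30).

(-18, -20, -30)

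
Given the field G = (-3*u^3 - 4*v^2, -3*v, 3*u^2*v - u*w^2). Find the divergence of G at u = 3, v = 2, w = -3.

-66

∂G₁/∂u = -9*u^2
∂G₂/∂v = -3
∂G₃/∂w = -2*u*w
∇·G = -9*u^2 - 2*u*w - 3
At (3, 2, -3): -66.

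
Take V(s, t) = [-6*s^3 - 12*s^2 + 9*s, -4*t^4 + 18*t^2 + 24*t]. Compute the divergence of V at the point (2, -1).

∂V₁/∂s = -18*s^2 - 24*s + 9
∂V₂/∂t = -16*t^3 + 36*t + 24
∇·V = -18*s^2 - 24*s - 16*t^3 + 36*t + 33
At (2, -1): -107.

-107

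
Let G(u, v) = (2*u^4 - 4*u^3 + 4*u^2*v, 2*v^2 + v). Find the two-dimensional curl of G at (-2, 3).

∂G₂/∂u = 0
∂G₁/∂v = 4*u^2
Scalar curl = -4*u^2
At (-2, 3): -16.

-16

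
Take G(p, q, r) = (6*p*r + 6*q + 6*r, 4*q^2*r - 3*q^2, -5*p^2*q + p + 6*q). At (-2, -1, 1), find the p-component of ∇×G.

(∇×G)_1 = ∂G₃/∂q − ∂G₂/∂r
= -5*p^2 + 6 − (4*q^2)
= -5*p^2 - 4*q^2 + 6
At (-2, -1, 1): -18.

-18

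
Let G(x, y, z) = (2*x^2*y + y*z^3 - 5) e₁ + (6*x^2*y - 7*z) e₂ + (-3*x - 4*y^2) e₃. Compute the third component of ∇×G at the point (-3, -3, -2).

98

(∇×G)_3 = ∂G₂/∂x − ∂G₁/∂y
= 12*x*y − (2*x^2 + z^3)
= -2*x^2 + 12*x*y - z^3
At (-3, -3, -2): 98.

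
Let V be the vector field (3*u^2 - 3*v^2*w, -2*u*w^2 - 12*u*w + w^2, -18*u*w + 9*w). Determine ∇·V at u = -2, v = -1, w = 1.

∂V₁/∂u = 6*u
∂V₂/∂v = 0
∂V₃/∂w = -18*u + 9
∇·V = -12*u + 9
At (-2, -1, 1): 33.

33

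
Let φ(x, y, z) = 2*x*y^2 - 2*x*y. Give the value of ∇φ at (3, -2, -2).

∂φ/∂x = 2*y^2 - 2*y
∂φ/∂y = 4*x*y - 2*x
∂φ/∂z = 0
∇φ = (2*y^2 - 2*y, 4*x*y - 2*x, 0)
At (3, -2, -2): (12, -30, 0).

(12, -30, 0)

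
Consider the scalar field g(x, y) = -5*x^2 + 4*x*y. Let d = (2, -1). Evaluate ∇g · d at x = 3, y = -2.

-88

∂g/∂x = -10*x + 4*y
∂g/∂y = 4*x
∇g at (3, -2) = (-38, 12)
∇g · d = (-38)(2) + (12)(-1) = -88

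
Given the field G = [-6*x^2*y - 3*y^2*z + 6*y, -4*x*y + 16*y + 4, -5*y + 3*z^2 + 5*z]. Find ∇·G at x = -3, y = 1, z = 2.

∂G₁/∂x = -12*x*y
∂G₂/∂y = -4*x + 16
∂G₃/∂z = 6*z + 5
∇·G = -12*x*y - 4*x + 6*z + 21
At (-3, 1, 2): 81.

81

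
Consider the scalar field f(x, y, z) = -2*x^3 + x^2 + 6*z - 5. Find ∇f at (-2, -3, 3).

(-28, 0, 6)

∂f/∂x = -6*x^2 + 2*x
∂f/∂y = 0
∂f/∂z = 6
∇f = (-6*x^2 + 2*x, 0, 6)
At (-2, -3, 3): (-28, 0, 6).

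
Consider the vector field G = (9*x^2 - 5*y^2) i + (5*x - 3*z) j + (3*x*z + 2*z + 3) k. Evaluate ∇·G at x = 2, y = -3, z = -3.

∂G₁/∂x = 18*x
∂G₂/∂y = 0
∂G₃/∂z = 3*x + 2
∇·G = 21*x + 2
At (2, -3, -3): 44.

44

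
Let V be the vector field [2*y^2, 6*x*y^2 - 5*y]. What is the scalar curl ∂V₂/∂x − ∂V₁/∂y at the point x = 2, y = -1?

∂V₂/∂x = 6*y^2
∂V₁/∂y = 4*y
Scalar curl = 6*y^2 - 4*y
At (2, -1): 10.

10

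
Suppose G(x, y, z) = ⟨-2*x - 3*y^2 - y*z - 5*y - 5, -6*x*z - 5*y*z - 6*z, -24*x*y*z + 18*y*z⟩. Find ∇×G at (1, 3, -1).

(∇×G)₁ = ∂G₃/∂y − ∂G₂/∂z = -24*x*z + 6*x + 5*y + 18*z + 6
(∇×G)₂ = ∂G₁/∂z − ∂G₃/∂x = 24*y*z - y
(∇×G)₃ = ∂G₂/∂x − ∂G₁/∂y = 6*y - 5*z + 5
∇×G = (-24*x*z + 6*x + 5*y + 18*z + 6, 24*y*z - y, 6*y - 5*z + 5)
At (1, 3, -1): (33, -75, 28).

(33, -75, 28)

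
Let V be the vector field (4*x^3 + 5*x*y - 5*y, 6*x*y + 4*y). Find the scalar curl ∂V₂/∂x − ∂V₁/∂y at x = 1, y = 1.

6

∂V₂/∂x = 6*y
∂V₁/∂y = 5*x - 5
Scalar curl = -5*x + 6*y + 5
At (1, 1): 6.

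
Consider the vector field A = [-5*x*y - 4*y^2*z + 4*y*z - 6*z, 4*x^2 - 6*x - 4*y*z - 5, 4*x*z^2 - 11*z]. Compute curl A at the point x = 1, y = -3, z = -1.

(∇×A)₁ = ∂A₃/∂y − ∂A₂/∂z = 4*y
(∇×A)₂ = ∂A₁/∂z − ∂A₃/∂x = -4*y^2 + 4*y - 4*z^2 - 6
(∇×A)₃ = ∂A₂/∂x − ∂A₁/∂y = 13*x + 8*y*z - 4*z - 6
∇×A = (4*y, -4*y^2 + 4*y - 4*z^2 - 6, 13*x + 8*y*z - 4*z - 6)
At (1, -3, -1): (-12, -58, 35).

(-12, -58, 35)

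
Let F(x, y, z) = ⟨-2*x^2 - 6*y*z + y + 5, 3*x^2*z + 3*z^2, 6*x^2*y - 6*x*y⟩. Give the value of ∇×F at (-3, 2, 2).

(33, 72, -25)

(∇×F)₁ = ∂F₃/∂y − ∂F₂/∂z = 3*x^2 - 6*x - 6*z
(∇×F)₂ = ∂F₁/∂z − ∂F₃/∂x = -12*x*y
(∇×F)₃ = ∂F₂/∂x − ∂F₁/∂y = 6*x*z + 6*z - 1
∇×F = (3*x^2 - 6*x - 6*z, -12*x*y, 6*x*z + 6*z - 1)
At (-3, 2, 2): (33, 72, -25).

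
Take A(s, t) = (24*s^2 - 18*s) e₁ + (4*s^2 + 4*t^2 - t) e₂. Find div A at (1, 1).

∂A₁/∂s = 48*s - 18
∂A₂/∂t = 8*t - 1
∇·A = 48*s + 8*t - 19
At (1, 1): 37.

37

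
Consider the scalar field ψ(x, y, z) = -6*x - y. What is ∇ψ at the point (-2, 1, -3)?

∂ψ/∂x = -6
∂ψ/∂y = -1
∂ψ/∂z = 0
∇ψ = (-6, -1, 0)
At (-2, 1, -3): (-6, -1, 0).

(-6, -1, 0)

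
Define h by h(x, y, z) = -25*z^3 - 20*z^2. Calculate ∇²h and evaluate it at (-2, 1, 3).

∂²h/∂x² = 0
∂²h/∂y² = 0
∂²h/∂z² = -10*(15*z + 4)
∇²h = -150*z - 40
At (-2, 1, 3): -490.

-490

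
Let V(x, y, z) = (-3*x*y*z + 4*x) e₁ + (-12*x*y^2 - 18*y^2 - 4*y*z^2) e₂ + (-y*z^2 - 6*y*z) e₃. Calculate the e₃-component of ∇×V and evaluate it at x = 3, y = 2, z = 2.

-30

(∇×V)_3 = ∂V₂/∂x − ∂V₁/∂y
= -12*y^2 − (-3*x*z)
= 3*x*z - 12*y^2
At (3, 2, 2): -30.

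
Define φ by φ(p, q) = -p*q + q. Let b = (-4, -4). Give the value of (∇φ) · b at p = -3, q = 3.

∂φ/∂p = -q
∂φ/∂q = -p + 1
∇φ at (-3, 3) = (-3, 4)
∇φ · b = (-3)(-4) + (4)(-4) = -4

-4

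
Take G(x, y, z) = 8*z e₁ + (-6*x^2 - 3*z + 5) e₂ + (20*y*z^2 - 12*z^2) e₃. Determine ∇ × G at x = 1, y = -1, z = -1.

(∇×G)₁ = ∂G₃/∂y − ∂G₂/∂z = 20*z^2 + 3
(∇×G)₂ = ∂G₁/∂z − ∂G₃/∂x = 8
(∇×G)₃ = ∂G₂/∂x − ∂G₁/∂y = -12*x
∇×G = (20*z^2 + 3, 8, -12*x)
At (1, -1, -1): (23, 8, -12).

(23, 8, -12)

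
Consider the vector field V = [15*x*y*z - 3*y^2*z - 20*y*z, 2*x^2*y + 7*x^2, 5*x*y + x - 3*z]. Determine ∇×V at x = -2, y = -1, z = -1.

(∇×V)₁ = ∂V₃/∂y − ∂V₂/∂z = 5*x
(∇×V)₂ = ∂V₁/∂z − ∂V₃/∂x = 15*x*y - 3*y^2 - 25*y - 1
(∇×V)₃ = ∂V₂/∂x − ∂V₁/∂y = 4*x*y - 15*x*z + 14*x + 6*y*z + 20*z
∇×V = (5*x, 15*x*y - 3*y^2 - 25*y - 1, 4*x*y - 15*x*z + 14*x + 6*y*z + 20*z)
At (-2, -1, -1): (-10, 51, -64).

(-10, 51, -64)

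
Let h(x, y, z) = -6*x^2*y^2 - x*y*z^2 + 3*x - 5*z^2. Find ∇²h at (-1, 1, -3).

-32

∂²h/∂x² = -12*y^2
∂²h/∂y² = -12*x^2
∂²h/∂z² = -2*(x*y + 5)
∇²h = -12*x^2 - 2*x*y - 12*y^2 - 10
At (-1, 1, -3): -32.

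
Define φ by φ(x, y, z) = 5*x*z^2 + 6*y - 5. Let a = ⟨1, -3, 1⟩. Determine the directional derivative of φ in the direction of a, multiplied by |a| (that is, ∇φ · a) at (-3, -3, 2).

-58

∂φ/∂x = 5*z^2
∂φ/∂y = 6
∂φ/∂z = 10*x*z
∇φ at (-3, -3, 2) = (20, 6, -60)
∇φ · a = (20)(1) + (6)(-3) + (-60)(1) = -58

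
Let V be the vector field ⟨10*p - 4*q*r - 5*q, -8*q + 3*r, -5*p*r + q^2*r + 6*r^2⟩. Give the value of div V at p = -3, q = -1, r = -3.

-18

∂V₁/∂p = 10
∂V₂/∂q = -8
∂V₃/∂r = -5*p + q^2 + 12*r
∇·V = -5*p + q^2 + 12*r + 2
At (-3, -1, -3): -18.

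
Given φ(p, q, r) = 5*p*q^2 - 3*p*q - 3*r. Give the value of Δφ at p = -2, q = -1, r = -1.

-20

∂²φ/∂p² = 0
∂²φ/∂q² = 10*p
∂²φ/∂r² = 0
∇²φ = 10*p
At (-2, -1, -1): -20.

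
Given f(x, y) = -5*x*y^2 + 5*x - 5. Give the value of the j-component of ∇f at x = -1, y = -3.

(∇f)_2 = ∂f/∂y = -10*x*y
At (-1, -3): -30.

-30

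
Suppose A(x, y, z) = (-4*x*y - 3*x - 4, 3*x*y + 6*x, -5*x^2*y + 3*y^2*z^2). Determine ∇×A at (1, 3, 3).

(157, 30, 19)

(∇×A)₁ = ∂A₃/∂y − ∂A₂/∂z = -5*x^2 + 6*y*z^2
(∇×A)₂ = ∂A₁/∂z − ∂A₃/∂x = 10*x*y
(∇×A)₃ = ∂A₂/∂x − ∂A₁/∂y = 4*x + 3*y + 6
∇×A = (-5*x^2 + 6*y*z^2, 10*x*y, 4*x + 3*y + 6)
At (1, 3, 3): (157, 30, 19).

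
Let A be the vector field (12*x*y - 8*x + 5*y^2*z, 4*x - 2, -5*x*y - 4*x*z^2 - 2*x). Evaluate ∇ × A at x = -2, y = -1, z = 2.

(∇×A)₁ = ∂A₃/∂y − ∂A₂/∂z = -5*x
(∇×A)₂ = ∂A₁/∂z − ∂A₃/∂x = 5*y^2 + 5*y + 4*z^2 + 2
(∇×A)₃ = ∂A₂/∂x − ∂A₁/∂y = -12*x - 10*y*z + 4
∇×A = (-5*x, 5*y^2 + 5*y + 4*z^2 + 2, -12*x - 10*y*z + 4)
At (-2, -1, 2): (10, 18, 48).

(10, 18, 48)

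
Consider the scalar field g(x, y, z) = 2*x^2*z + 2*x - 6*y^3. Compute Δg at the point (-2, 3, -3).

∂²g/∂x² = 4*z
∂²g/∂y² = -36*y
∂²g/∂z² = 0
∇²g = -36*y + 4*z
At (-2, 3, -3): -120.

-120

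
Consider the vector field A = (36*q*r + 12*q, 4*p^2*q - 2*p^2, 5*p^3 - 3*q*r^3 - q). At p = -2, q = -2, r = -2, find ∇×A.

(∇×A)₁ = ∂A₃/∂q − ∂A₂/∂r = -3*r^3 - 1
(∇×A)₂ = ∂A₁/∂r − ∂A₃/∂p = -15*p^2 + 36*q
(∇×A)₃ = ∂A₂/∂p − ∂A₁/∂q = 8*p*q - 4*p - 36*r - 12
∇×A = (-3*r^3 - 1, -15*p^2 + 36*q, 8*p*q - 4*p - 36*r - 12)
At (-2, -2, -2): (23, -132, 100).

(23, -132, 100)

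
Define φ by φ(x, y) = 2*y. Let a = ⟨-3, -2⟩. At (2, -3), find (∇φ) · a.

-4

∂φ/∂x = 0
∂φ/∂y = 2
∇φ at (2, -3) = (0, 2)
∇φ · a = (0)(-3) + (2)(-2) = -4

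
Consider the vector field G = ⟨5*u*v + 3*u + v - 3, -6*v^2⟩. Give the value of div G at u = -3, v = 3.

-18

∂G₁/∂u = 5*v + 3
∂G₂/∂v = -12*v
∇·G = -7*v + 3
At (-3, 3): -18.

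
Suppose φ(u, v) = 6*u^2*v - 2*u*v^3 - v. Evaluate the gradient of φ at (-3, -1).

(38, 71)

∂φ/∂u = 12*u*v - 2*v^3
∂φ/∂v = 6*u^2 - 6*u*v^2 - 1
∇φ = (12*u*v - 2*v^3, 6*u^2 - 6*u*v^2 - 1)
At (-3, -1): (38, 71).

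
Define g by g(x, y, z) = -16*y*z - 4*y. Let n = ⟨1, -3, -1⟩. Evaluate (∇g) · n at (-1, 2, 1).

∂g/∂x = 0
∂g/∂y = -16*z - 4
∂g/∂z = -16*y
∇g at (-1, 2, 1) = (0, -20, -32)
∇g · n = (0)(1) + (-20)(-3) + (-32)(-1) = 92

92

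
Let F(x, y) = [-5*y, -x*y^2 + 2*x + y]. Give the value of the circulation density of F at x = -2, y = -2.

∂F₂/∂x = -y^2 + 2
∂F₁/∂y = -5
Scalar curl = -y^2 + 7
At (-2, -2): 3.

3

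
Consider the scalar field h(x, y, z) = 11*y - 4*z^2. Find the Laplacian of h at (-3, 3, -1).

-8

∂²h/∂x² = 0
∂²h/∂y² = 0
∂²h/∂z² = -8
∇²h = -8
At (-3, 3, -1): -8.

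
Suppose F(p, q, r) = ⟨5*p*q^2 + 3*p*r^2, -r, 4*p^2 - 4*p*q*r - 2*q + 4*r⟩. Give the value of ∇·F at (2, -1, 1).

20

∂F₁/∂p = 5*q^2 + 3*r^2
∂F₂/∂q = 0
∂F₃/∂r = -4*p*q + 4
∇·F = -4*p*q + 5*q^2 + 3*r^2 + 4
At (2, -1, 1): 20.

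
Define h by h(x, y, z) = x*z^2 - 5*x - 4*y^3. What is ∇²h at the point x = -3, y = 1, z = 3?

∂²h/∂x² = 0
∂²h/∂y² = -24*y
∂²h/∂z² = 2*x
∇²h = 2*x - 24*y
At (-3, 1, 3): -30.

-30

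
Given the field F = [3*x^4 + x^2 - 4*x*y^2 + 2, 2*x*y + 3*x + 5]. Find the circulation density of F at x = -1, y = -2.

∂F₂/∂x = 2*y + 3
∂F₁/∂y = -8*x*y
Scalar curl = 8*x*y + 2*y + 3
At (-1, -2): 15.

15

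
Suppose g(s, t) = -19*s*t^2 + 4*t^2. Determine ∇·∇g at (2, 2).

-68

∂²g/∂s² = 0
∂²g/∂t² = 2*(-19*s + 4)
∇²g = -38*s + 8
At (2, 2): -68.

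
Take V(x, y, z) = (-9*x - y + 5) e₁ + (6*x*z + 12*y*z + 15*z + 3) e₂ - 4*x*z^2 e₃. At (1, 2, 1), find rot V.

(-45, 4, 7)

(∇×V)₁ = ∂V₃/∂y − ∂V₂/∂z = -6*x - 12*y - 15
(∇×V)₂ = ∂V₁/∂z − ∂V₃/∂x = 4*z^2
(∇×V)₃ = ∂V₂/∂x − ∂V₁/∂y = 6*z + 1
∇×V = (-6*x - 12*y - 15, 4*z^2, 6*z + 1)
At (1, 2, 1): (-45, 4, 7).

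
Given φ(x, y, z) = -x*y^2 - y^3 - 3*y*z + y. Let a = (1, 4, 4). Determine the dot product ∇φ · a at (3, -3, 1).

∂φ/∂x = -y^2
∂φ/∂y = -2*x*y - 3*y^2 - 3*z + 1
∂φ/∂z = -3*y
∇φ at (3, -3, 1) = (-9, -11, 9)
∇φ · a = (-9)(1) + (-11)(4) + (9)(4) = -17

-17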